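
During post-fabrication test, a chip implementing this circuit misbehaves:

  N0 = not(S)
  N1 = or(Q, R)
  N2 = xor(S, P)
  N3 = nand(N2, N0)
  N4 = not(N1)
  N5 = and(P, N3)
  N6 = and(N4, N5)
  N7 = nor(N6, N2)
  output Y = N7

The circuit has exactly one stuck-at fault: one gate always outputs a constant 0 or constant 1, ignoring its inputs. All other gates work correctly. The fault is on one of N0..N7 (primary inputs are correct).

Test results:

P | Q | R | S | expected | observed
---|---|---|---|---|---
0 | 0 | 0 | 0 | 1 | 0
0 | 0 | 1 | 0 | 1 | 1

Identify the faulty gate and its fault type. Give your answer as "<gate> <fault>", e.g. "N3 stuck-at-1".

N5 stuck-at-1

Fault-free values for test 1 (P=0, Q=0, R=0, S=0): N0=1, N1=0, N2=0, N3=1, N4=1, N5=0, N6=0, N7=1, giving Y=1. Observed 0.
Test 1: faults giving observed 0 are {N2 stuck-at-1, N5 stuck-at-1, N6 stuck-at-1, N7 stuck-at-0}.
Test 2 (P=0, Q=0, R=1, S=0): fault-free N0=1, N1=1, N2=0, N3=1, N4=0, N5=0, N6=0, N7=1 → 1; observed 1. Eliminates N2 stuck-at-1, N6 stuck-at-1, N7 stuck-at-0.
Only N5 stuck-at-1 is consistent with every test.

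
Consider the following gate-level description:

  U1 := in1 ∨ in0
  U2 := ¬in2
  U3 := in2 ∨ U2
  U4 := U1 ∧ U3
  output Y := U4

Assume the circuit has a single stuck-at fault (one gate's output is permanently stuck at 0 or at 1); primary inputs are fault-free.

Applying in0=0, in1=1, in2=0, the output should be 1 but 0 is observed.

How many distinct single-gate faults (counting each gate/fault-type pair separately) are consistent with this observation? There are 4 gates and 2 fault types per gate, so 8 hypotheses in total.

Fault-free: U1=1, U2=1, U3=1, U4=1 → 1. Observed 0.
  U1 stuck-at-0: output 0 ✓
  U1 stuck-at-1: output 1 ✗
  U2 stuck-at-0: output 0 ✓
  U2 stuck-at-1: output 1 ✗
  U3 stuck-at-0: output 0 ✓
  U3 stuck-at-1: output 1 ✗
  U4 stuck-at-0: output 0 ✓
  U4 stuck-at-1: output 1 ✗
Consistent faults: {U1 stuck-at-0, U2 stuck-at-0, U3 stuck-at-0, U4 stuck-at-0} — 4 in all.

4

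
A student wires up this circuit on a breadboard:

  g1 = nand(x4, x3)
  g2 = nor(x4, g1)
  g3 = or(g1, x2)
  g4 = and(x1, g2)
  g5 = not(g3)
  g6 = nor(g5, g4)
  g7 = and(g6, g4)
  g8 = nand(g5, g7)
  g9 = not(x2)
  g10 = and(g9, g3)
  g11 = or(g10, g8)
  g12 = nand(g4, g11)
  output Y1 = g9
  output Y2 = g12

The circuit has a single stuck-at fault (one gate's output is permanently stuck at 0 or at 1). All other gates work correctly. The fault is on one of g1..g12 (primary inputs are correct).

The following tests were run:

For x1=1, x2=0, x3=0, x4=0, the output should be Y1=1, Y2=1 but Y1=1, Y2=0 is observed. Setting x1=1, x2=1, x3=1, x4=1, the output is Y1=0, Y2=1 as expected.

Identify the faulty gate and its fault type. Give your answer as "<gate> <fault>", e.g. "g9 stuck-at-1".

Fault-free values for test 1 (x1=1, x2=0, x3=0, x4=0): g1=1, g2=0, g3=1, g4=0, g5=0, g6=1, g7=0, g8=1, g9=1, g10=1, g11=1, g12=1, giving Y1=1, Y2=1. Observed Y1=1, Y2=0.
Test 1: faults giving observed Y1=1, Y2=0 are {g1 stuck-at-0, g2 stuck-at-1, g4 stuck-at-1, g12 stuck-at-0}.
Test 2 (x1=1, x2=1, x3=1, x4=1): fault-free g1=0, g2=0, g3=1, g4=0, g5=0, g6=1, g7=0, g8=1, g9=0, g10=0, g11=1, g12=1 → Y1=0, Y2=1; observed Y1=0, Y2=1. Eliminates g2 stuck-at-1, g4 stuck-at-1, g12 stuck-at-0.
Only g1 stuck-at-0 is consistent with every test.

g1 stuck-at-0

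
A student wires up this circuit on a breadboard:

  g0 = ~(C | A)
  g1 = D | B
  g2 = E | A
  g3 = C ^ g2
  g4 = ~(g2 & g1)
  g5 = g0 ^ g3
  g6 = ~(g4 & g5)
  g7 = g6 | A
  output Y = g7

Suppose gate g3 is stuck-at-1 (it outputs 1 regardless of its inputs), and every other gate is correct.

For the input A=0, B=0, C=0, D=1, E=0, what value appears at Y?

Propagate with g3 forced: g0=1, g1=1, g2=0, g3=1 [stuck-at-1], g4=1, g5=0, g6=1, g7=1.
So Y = 1. (Without the fault it would be 0.)

1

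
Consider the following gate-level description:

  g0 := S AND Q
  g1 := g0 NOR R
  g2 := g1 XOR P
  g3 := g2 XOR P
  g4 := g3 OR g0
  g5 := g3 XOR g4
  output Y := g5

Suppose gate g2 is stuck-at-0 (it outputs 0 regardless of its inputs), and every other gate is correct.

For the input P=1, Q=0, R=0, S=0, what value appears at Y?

0

Propagate with g2 forced: g0=0, g1=1, g2=0 [stuck-at-0], g3=1, g4=1, g5=0.
So Y = 0. (Same as the fault-free value — the fault is masked on this input.)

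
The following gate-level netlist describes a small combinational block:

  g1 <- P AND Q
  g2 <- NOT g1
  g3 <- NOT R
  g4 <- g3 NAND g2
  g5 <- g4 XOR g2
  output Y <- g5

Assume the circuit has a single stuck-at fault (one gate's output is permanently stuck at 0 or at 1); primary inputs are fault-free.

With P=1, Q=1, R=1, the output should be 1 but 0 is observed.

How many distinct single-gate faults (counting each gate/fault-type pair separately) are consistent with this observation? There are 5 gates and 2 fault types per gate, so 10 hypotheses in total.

Fault-free: g1=1, g2=0, g3=0, g4=1, g5=1 → 1. Observed 0.
  g1 stuck-at-0: output 0 ✓
  g1 stuck-at-1: output 1 ✗
  g2 stuck-at-0: output 1 ✗
  g2 stuck-at-1: output 0 ✓
  g3 stuck-at-0: output 1 ✗
  g3 stuck-at-1: output 1 ✗
  g4 stuck-at-0: output 0 ✓
  g4 stuck-at-1: output 1 ✗
  g5 stuck-at-0: output 0 ✓
  g5 stuck-at-1: output 1 ✗
Consistent faults: {g1 stuck-at-0, g2 stuck-at-1, g4 stuck-at-0, g5 stuck-at-0} — 4 in all.

4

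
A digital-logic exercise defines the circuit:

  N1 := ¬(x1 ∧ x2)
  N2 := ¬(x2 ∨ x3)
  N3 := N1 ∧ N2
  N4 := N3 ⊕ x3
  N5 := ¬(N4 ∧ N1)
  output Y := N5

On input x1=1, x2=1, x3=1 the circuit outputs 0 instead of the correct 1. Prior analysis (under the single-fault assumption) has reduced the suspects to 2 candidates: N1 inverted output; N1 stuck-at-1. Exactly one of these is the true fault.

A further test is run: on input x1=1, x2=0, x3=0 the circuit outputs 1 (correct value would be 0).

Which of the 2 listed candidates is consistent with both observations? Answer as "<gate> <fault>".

Evaluate each candidate on input x1=1, x2=0, x3=0:
  N1 inverted output: N1=0 [inverted output], N2=1, N3=0, N4=0, N5=1 → 1 — matches
  N1 stuck-at-1: N1=1 [stuck-at-1], N2=1, N3=1, N4=1, N5=0 → 0 — eliminated
Only N1 inverted output reproduces the observed 1.

N1 inverted output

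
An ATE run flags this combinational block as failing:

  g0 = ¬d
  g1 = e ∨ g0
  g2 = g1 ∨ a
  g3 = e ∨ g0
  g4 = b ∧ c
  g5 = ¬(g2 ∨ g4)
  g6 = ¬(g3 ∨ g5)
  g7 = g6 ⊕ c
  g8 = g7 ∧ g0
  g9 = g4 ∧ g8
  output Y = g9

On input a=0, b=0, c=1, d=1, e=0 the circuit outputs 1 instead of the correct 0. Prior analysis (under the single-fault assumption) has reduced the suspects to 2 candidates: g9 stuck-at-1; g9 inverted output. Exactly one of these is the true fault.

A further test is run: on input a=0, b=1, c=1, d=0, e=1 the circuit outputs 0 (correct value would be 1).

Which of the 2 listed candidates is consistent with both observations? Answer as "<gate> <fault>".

Evaluate each candidate on input a=0, b=1, c=1, d=0, e=1:
  g9 stuck-at-1: g0=1, g1=1, g2=1, g3=1, g4=1, g5=0, g6=0, g7=1, g8=1, g9=1 [stuck-at-1] → 1 — eliminated
  g9 inverted output: g0=1, g1=1, g2=1, g3=1, g4=1, g5=0, g6=0, g7=1, g8=1, g9=0 [inverted output] → 0 — matches
Only g9 inverted output reproduces the observed 0.

g9 inverted output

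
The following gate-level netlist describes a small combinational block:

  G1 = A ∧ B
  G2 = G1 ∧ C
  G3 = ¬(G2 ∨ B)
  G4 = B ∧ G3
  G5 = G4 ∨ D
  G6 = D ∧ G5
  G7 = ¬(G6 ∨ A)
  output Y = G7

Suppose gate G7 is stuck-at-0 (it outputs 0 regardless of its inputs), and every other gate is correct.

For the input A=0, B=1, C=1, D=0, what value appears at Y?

0

Propagate with G7 forced: G1=0, G2=0, G3=0, G4=0, G5=0, G6=0, G7=0 [stuck-at-0].
So Y = 0. (Without the fault it would be 1.)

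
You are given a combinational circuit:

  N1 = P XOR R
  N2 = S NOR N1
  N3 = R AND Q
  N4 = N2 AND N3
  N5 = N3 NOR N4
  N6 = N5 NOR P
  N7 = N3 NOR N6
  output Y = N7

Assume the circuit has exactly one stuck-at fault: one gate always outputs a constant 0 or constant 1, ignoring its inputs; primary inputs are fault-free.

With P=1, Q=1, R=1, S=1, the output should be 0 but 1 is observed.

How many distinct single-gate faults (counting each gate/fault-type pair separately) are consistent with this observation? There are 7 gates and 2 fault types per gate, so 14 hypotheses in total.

Fault-free: N1=0, N2=0, N3=1, N4=0, N5=0, N6=0, N7=0 → 0. Observed 1.
  N1 stuck-at-0: output 0 ✗
  N1 stuck-at-1: output 0 ✗
  N2 stuck-at-0: output 0 ✗
  N2 stuck-at-1: output 0 ✗
  N3 stuck-at-0: output 1 ✓
  N3 stuck-at-1: output 0 ✗
  N4 stuck-at-0: output 0 ✗
  N4 stuck-at-1: output 0 ✗
  N5 stuck-at-0: output 0 ✗
  N5 stuck-at-1: output 0 ✗
  N6 stuck-at-0: output 0 ✗
  N6 stuck-at-1: output 0 ✗
  N7 stuck-at-0: output 0 ✗
  N7 stuck-at-1: output 1 ✓
Consistent faults: {N3 stuck-at-0, N7 stuck-at-1} — 2 in all.

2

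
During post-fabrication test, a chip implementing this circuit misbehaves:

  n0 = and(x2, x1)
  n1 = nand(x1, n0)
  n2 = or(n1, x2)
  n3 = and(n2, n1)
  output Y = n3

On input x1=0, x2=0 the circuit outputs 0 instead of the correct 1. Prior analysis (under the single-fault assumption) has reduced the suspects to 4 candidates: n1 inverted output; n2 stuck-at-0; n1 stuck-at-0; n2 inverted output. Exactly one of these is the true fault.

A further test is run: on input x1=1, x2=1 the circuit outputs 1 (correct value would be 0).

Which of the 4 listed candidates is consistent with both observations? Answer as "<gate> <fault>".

Evaluate each candidate on input x1=1, x2=1:
  n1 inverted output: n0=1, n1=1 [inverted output], n2=1, n3=1 → 1 — matches
  n2 stuck-at-0: n0=1, n1=0, n2=0 [stuck-at-0], n3=0 → 0 — eliminated
  n1 stuck-at-0: n0=1, n1=0 [stuck-at-0], n2=1, n3=0 → 0 — eliminated
  n2 inverted output: n0=1, n1=0, n2=0 [inverted output], n3=0 → 0 — eliminated
Only n1 inverted output reproduces the observed 1.

n1 inverted output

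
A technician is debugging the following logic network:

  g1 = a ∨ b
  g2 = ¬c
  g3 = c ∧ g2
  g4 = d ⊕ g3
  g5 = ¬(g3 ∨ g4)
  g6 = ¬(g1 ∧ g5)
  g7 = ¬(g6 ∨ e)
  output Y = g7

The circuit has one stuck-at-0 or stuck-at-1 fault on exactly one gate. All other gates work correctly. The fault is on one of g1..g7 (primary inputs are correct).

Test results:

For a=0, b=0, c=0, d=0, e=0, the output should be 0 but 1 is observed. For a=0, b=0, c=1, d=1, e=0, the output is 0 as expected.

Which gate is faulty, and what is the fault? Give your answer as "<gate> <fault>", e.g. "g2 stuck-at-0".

g1 stuck-at-1

Fault-free values for test 1 (a=0, b=0, c=0, d=0, e=0): g1=0, g2=1, g3=0, g4=0, g5=1, g6=1, g7=0, giving Y=0. Observed 1.
Test 1: faults giving observed 1 are {g1 stuck-at-1, g6 stuck-at-0, g7 stuck-at-1}.
Test 2 (a=0, b=0, c=1, d=1, e=0): fault-free g1=0, g2=0, g3=0, g4=1, g5=0, g6=1, g7=0 → 0; observed 0. Eliminates g6 stuck-at-0, g7 stuck-at-1.
Only g1 stuck-at-1 is consistent with every test.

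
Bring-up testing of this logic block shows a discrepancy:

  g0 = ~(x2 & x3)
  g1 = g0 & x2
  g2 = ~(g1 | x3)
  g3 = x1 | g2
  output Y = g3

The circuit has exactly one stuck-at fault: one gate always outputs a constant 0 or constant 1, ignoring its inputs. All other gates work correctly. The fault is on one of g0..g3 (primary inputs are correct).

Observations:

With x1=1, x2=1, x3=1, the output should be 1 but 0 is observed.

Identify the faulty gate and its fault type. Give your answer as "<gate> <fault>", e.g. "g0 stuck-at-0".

g3 stuck-at-0

Fault-free values for test 1 (x1=1, x2=1, x3=1): g0=0, g1=0, g2=0, g3=1, giving Y=1. Observed 0.
Test 1: faults giving observed 0 are {g3 stuck-at-0}.
Only g3 stuck-at-0 is consistent with every test.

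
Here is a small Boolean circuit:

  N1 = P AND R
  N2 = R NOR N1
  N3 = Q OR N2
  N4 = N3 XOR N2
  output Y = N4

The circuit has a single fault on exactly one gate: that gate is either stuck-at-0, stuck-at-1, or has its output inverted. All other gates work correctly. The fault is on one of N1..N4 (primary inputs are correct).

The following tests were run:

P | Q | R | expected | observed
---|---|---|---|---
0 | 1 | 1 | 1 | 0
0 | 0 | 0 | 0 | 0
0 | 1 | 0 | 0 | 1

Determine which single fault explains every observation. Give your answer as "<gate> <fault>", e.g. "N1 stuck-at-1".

N2 inverted output

Fault-free values for test 1 (P=0, Q=1, R=1): N1=0, N2=0, N3=1, N4=1, giving Y=1. Observed 0.
Test 1: faults giving observed 0 are {N2 stuck-at-1, N2 inverted output, N3 stuck-at-0, N3 inverted output, N4 stuck-at-0, N4 inverted output}.
Test 2 (P=0, Q=0, R=0): fault-free N1=0, N2=1, N3=1, N4=0 → 0; observed 0. Eliminates N3 stuck-at-0, N3 inverted output, N4 inverted output.
Test 3 (P=0, Q=1, R=0): fault-free N1=0, N2=1, N3=1, N4=0 → 0; observed 1. Eliminates N2 stuck-at-1, N4 stuck-at-0.
Only N2 inverted output is consistent with every test.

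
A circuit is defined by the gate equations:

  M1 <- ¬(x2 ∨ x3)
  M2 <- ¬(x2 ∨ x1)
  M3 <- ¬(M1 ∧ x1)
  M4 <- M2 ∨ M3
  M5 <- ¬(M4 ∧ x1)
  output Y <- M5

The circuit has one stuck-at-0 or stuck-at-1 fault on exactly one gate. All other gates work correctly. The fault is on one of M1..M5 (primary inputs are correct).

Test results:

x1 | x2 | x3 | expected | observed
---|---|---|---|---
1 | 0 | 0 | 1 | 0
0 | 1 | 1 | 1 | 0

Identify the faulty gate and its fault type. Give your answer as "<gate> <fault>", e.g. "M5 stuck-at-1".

M5 stuck-at-0

Fault-free values for test 1 (x1=1, x2=0, x3=0): M1=1, M2=0, M3=0, M4=0, M5=1, giving Y=1. Observed 0.
Test 1: faults giving observed 0 are {M1 stuck-at-0, M2 stuck-at-1, M3 stuck-at-1, M4 stuck-at-1, M5 stuck-at-0}.
Test 2 (x1=0, x2=1, x3=1): fault-free M1=0, M2=0, M3=1, M4=1, M5=1 → 1; observed 0. Eliminates M1 stuck-at-0, M2 stuck-at-1, M3 stuck-at-1, M4 stuck-at-1.
Only M5 stuck-at-0 is consistent with every test.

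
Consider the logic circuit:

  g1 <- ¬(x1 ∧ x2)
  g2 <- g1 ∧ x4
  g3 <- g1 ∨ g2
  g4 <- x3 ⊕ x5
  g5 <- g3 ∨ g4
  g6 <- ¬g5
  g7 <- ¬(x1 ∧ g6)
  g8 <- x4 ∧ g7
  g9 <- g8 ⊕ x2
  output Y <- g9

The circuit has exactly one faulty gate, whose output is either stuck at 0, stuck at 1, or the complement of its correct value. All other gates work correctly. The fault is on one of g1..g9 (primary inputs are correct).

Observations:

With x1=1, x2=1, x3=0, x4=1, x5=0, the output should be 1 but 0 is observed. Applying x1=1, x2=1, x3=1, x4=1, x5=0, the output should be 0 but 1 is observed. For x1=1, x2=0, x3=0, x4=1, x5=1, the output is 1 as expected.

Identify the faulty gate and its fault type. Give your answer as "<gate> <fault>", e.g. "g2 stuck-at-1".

g4 inverted output

Fault-free values for test 1 (x1=1, x2=1, x3=0, x4=1, x5=0): g1=0, g2=0, g3=0, g4=0, g5=0, g6=1, g7=0, g8=0, g9=1, giving Y=1. Observed 0.
Test 1: faults giving observed 0 are {g1 stuck-at-1, g1 inverted output, g2 stuck-at-1, g2 inverted output, g3 stuck-at-1, g3 inverted output, g4 stuck-at-1, g4 inverted output, g5 stuck-at-1, g5 inverted output, g6 stuck-at-0, g6 inverted output, g7 stuck-at-1, g7 inverted output, g8 stuck-at-1, g8 inverted output, g9 stuck-at-0, g9 inverted output}.
Test 2 (x1=1, x2=1, x3=1, x4=1, x5=0): fault-free g1=0, g2=0, g3=0, g4=1, g5=1, g6=0, g7=1, g8=1, g9=0 → 0; observed 1. Eliminates g1 stuck-at-1, g1 inverted output, g2 stuck-at-1, g2 inverted output, g3 stuck-at-1, g3 inverted output, g4 stuck-at-1, g5 stuck-at-1, g6 stuck-at-0, g7 stuck-at-1, g8 stuck-at-1, g9 stuck-at-0.
Test 3 (x1=1, x2=0, x3=0, x4=1, x5=1): fault-free g1=1, g2=1, g3=1, g4=1, g5=1, g6=0, g7=1, g8=1, g9=1 → 1; observed 1. Eliminates g5 inverted output, g6 inverted output, g7 inverted output, g8 inverted output, g9 inverted output.
Only g4 inverted output is consistent with every test.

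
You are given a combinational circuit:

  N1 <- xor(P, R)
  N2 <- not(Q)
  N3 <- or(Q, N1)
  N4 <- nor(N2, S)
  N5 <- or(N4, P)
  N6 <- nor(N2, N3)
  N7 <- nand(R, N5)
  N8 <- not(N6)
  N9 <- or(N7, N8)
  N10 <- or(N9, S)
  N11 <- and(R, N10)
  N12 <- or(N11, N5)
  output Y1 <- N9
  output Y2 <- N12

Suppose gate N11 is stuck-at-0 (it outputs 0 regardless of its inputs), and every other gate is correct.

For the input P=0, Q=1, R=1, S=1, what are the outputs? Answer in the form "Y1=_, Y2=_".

Y1=1, Y2=0

Propagate with N11 forced: N1=1, N2=0, N3=1, N4=0, N5=0, N6=0, N7=1, N8=1, N9=1, N10=1, N11=0 [stuck-at-0], N12=0.
So the outputs are Y1=1, Y2=0. (Without the fault they would be Y1=1, Y2=1.)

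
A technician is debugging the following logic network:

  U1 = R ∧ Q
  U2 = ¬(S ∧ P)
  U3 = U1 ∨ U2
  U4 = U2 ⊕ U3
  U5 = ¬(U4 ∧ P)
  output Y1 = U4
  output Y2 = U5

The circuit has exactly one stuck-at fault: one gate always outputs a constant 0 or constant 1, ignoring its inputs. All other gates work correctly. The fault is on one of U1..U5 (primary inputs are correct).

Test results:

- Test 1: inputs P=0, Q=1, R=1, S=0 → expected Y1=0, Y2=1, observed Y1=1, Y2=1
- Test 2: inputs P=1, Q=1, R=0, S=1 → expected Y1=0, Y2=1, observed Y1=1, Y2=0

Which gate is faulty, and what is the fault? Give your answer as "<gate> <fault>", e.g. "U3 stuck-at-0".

U4 stuck-at-1

Fault-free values for test 1 (P=0, Q=1, R=1, S=0): U1=1, U2=1, U3=1, U4=0, U5=1, giving Y1=0, Y2=1. Observed Y1=1, Y2=1.
Test 1: faults giving observed Y1=1, Y2=1 are {U2 stuck-at-0, U3 stuck-at-0, U4 stuck-at-1}.
Test 2 (P=1, Q=1, R=0, S=1): fault-free U1=0, U2=0, U3=0, U4=0, U5=1 → Y1=0, Y2=1; observed Y1=1, Y2=0. Eliminates U2 stuck-at-0, U3 stuck-at-0.
Only U4 stuck-at-1 is consistent with every test.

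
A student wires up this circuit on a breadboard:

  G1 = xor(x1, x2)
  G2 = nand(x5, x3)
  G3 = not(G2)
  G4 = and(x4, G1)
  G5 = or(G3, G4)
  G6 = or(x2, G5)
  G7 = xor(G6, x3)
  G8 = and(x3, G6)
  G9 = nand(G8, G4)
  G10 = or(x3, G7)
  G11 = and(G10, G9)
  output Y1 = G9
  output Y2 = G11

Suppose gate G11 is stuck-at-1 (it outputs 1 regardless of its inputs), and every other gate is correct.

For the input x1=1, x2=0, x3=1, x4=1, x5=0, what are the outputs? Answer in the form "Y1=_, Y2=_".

Y1=0, Y2=1

Propagate with G11 forced: G1=1, G2=1, G3=0, G4=1, G5=1, G6=1, G7=0, G8=1, G9=0, G10=1, G11=1 [stuck-at-1].
So the outputs are Y1=0, Y2=1. (Without the fault they would be Y1=0, Y2=0.)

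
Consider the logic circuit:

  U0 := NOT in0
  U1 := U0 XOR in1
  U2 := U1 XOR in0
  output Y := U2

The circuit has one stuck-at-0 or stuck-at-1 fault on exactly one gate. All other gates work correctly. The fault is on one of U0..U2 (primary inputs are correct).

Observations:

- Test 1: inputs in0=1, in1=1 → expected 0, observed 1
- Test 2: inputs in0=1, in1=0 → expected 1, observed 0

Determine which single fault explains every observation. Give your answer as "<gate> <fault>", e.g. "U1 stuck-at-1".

Fault-free values for test 1 (in0=1, in1=1): U0=0, U1=1, U2=0, giving Y=0. Observed 1.
Test 1: faults giving observed 1 are {U0 stuck-at-1, U1 stuck-at-0, U2 stuck-at-1}.
Test 2 (in0=1, in1=0): fault-free U0=0, U1=0, U2=1 → 1; observed 0. Eliminates U1 stuck-at-0, U2 stuck-at-1.
Only U0 stuck-at-1 is consistent with every test.

U0 stuck-at-1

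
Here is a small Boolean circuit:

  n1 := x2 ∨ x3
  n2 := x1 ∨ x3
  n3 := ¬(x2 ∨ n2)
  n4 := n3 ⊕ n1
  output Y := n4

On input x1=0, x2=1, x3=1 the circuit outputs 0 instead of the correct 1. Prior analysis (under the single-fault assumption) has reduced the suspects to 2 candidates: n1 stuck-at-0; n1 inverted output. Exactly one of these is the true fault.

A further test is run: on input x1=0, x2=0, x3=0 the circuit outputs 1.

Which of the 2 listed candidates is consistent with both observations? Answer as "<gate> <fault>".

Evaluate each candidate on input x1=0, x2=0, x3=0:
  n1 stuck-at-0: n1=0 [stuck-at-0], n2=0, n3=1, n4=1 → 1 — matches
  n1 inverted output: n1=1 [inverted output], n2=0, n3=1, n4=0 → 0 — eliminated
Only n1 stuck-at-0 reproduces the observed 1.

n1 stuck-at-0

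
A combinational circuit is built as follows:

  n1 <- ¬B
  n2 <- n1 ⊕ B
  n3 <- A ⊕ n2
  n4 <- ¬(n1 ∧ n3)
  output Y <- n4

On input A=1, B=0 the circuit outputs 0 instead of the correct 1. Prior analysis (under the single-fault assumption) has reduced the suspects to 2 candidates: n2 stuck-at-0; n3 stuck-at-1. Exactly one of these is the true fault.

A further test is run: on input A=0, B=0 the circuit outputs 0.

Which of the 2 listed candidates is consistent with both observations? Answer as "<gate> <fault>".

Evaluate each candidate on input A=0, B=0:
  n2 stuck-at-0: n1=1, n2=0 [stuck-at-0], n3=0, n4=1 → 1 — eliminated
  n3 stuck-at-1: n1=1, n2=1, n3=1 [stuck-at-1], n4=0 → 0 — matches
Only n3 stuck-at-1 reproduces the observed 0.

n3 stuck-at-1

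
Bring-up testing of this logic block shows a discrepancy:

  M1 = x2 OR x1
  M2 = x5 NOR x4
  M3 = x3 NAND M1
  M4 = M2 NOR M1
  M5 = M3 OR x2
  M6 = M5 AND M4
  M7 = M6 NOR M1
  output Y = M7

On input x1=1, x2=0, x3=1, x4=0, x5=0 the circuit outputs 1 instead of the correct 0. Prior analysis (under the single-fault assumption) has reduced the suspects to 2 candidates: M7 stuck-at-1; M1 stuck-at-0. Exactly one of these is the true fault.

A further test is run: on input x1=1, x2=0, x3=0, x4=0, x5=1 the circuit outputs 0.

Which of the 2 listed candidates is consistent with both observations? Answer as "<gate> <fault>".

Evaluate each candidate on input x1=1, x2=0, x3=0, x4=0, x5=1:
  M7 stuck-at-1: M1=1, M2=0, M3=1, M4=0, M5=1, M6=0, M7=1 [stuck-at-1] → 1 — eliminated
  M1 stuck-at-0: M1=0 [stuck-at-0], M2=0, M3=1, M4=1, M5=1, M6=1, M7=0 → 0 — matches
Only M1 stuck-at-0 reproduces the observed 0.

M1 stuck-at-0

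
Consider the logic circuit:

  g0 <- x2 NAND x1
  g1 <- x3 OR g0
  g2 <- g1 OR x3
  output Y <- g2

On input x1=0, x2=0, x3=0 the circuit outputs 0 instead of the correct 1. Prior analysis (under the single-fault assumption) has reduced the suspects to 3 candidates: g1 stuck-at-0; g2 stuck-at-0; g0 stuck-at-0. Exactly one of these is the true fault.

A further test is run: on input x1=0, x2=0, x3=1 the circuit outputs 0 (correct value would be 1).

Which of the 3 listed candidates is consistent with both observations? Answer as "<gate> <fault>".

g2 stuck-at-0

Evaluate each candidate on input x1=0, x2=0, x3=1:
  g1 stuck-at-0: g0=1, g1=0 [stuck-at-0], g2=1 → 1 — eliminated
  g2 stuck-at-0: g0=1, g1=1, g2=0 [stuck-at-0] → 0 — matches
  g0 stuck-at-0: g0=0 [stuck-at-0], g1=1, g2=1 → 1 — eliminated
Only g2 stuck-at-0 reproduces the observed 0.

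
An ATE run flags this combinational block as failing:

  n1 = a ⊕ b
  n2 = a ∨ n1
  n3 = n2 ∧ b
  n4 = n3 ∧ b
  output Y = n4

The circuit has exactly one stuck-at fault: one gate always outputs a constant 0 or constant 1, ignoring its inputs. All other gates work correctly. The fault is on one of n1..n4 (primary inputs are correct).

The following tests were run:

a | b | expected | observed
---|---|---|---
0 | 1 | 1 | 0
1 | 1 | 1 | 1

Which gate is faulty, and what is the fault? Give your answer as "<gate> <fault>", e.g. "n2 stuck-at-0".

n1 stuck-at-0

Fault-free values for test 1 (a=0, b=1): n1=1, n2=1, n3=1, n4=1, giving Y=1. Observed 0.
Test 1: faults giving observed 0 are {n1 stuck-at-0, n2 stuck-at-0, n3 stuck-at-0, n4 stuck-at-0}.
Test 2 (a=1, b=1): fault-free n1=0, n2=1, n3=1, n4=1 → 1; observed 1. Eliminates n2 stuck-at-0, n3 stuck-at-0, n4 stuck-at-0.
Only n1 stuck-at-0 is consistent with every test.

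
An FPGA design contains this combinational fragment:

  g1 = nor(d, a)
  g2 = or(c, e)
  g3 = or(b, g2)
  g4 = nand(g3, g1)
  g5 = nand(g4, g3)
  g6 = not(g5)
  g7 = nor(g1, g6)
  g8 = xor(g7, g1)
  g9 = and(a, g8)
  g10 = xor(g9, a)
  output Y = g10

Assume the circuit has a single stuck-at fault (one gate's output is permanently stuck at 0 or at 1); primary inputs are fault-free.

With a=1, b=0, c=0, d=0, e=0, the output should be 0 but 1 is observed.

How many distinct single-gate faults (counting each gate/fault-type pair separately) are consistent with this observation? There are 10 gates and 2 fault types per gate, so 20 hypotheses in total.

8

Fault-free: g1=0, g2=0, g3=0, g4=1, g5=1, g6=0, g7=1, g8=1, g9=1, g10=0 → 0. Observed 1.
  g1: none of the 2 fault types match ✗
  g2: stuck-at-1 ✓; others ✗
  g3: stuck-at-1 ✓; others ✗
  g4: none of the 2 fault types match ✗
  g5: stuck-at-0 ✓; others ✗
  g6: stuck-at-1 ✓; others ✗
  g7: stuck-at-0 ✓; others ✗
  g8: stuck-at-0 ✓; others ✗
  g9: stuck-at-0 ✓; others ✗
  g10: stuck-at-1 ✓; others ✗
Consistent faults: {g2 stuck-at-1, g3 stuck-at-1, g5 stuck-at-0, g6 stuck-at-1, g7 stuck-at-0, g8 stuck-at-0, g9 stuck-at-0, g10 stuck-at-1} — 8 in all.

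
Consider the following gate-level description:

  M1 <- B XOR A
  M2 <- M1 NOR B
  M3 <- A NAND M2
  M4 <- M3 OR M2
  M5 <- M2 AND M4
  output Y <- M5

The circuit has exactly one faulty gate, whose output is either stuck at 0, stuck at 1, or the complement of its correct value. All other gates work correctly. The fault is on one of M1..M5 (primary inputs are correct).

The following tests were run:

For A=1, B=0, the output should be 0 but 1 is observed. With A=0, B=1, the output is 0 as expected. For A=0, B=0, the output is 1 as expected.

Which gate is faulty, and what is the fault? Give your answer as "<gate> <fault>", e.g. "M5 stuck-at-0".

Fault-free values for test 1 (A=1, B=0): M1=1, M2=0, M3=1, M4=1, M5=0, giving Y=0. Observed 1.
Test 1: faults giving observed 1 are {M1 stuck-at-0, M1 inverted output, M2 stuck-at-1, M2 inverted output, M5 stuck-at-1, M5 inverted output}.
Test 2 (A=0, B=1): fault-free M1=1, M2=0, M3=1, M4=1, M5=0 → 0; observed 0. Eliminates M2 stuck-at-1, M2 inverted output, M5 stuck-at-1, M5 inverted output.
Test 3 (A=0, B=0): fault-free M1=0, M2=1, M3=1, M4=1, M5=1 → 1; observed 1. Eliminates M1 inverted output.
Only M1 stuck-at-0 is consistent with every test.

M1 stuck-at-0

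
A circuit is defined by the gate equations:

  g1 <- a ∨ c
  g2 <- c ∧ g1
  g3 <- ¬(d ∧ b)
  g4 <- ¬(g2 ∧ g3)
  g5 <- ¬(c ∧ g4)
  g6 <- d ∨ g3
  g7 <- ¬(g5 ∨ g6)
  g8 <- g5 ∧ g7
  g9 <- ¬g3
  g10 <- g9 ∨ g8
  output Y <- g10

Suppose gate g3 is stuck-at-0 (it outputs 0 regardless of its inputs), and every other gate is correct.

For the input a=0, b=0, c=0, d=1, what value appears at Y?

1

Propagate with g3 forced: g1=0, g2=0, g3=0 [stuck-at-0], g4=1, g5=1, g6=1, g7=0, g8=0, g9=1, g10=1.
So Y = 1. (Without the fault it would be 0.)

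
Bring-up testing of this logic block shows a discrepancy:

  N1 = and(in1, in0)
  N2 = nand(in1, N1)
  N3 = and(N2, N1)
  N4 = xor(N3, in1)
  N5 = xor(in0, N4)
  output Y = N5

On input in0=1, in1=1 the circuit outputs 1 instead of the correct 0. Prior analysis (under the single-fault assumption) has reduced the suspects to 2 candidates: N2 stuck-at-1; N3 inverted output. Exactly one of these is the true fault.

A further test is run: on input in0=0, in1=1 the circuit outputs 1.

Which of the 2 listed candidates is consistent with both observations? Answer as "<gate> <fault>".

Evaluate each candidate on input in0=0, in1=1:
  N2 stuck-at-1: N1=0, N2=1 [stuck-at-1], N3=0, N4=1, N5=1 → 1 — matches
  N3 inverted output: N1=0, N2=1, N3=1 [inverted output], N4=0, N5=0 → 0 — eliminated
Only N2 stuck-at-1 reproduces the observed 1.

N2 stuck-at-1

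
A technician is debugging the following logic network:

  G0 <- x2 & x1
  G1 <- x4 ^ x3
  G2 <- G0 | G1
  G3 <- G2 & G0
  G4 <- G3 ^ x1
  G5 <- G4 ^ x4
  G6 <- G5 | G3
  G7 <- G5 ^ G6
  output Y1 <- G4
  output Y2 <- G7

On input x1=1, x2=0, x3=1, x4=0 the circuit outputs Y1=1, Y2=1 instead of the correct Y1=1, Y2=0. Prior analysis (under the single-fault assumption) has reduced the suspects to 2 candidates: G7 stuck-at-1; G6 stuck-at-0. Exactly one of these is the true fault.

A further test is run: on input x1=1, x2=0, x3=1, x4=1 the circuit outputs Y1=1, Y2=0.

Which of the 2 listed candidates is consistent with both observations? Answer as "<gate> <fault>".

Evaluate each candidate on input x1=1, x2=0, x3=1, x4=1:
  G7 stuck-at-1: G0=0, G1=0, G2=0, G3=0, G4=1, G5=0, G6=0, G7=1 [stuck-at-1] → Y1=1, Y2=1 — eliminated
  G6 stuck-at-0: G0=0, G1=0, G2=0, G3=0, G4=1, G5=0, G6=0 [stuck-at-0], G7=0 → Y1=1, Y2=0 — matches
Only G6 stuck-at-0 reproduces the observed Y1=1, Y2=0.

G6 stuck-at-0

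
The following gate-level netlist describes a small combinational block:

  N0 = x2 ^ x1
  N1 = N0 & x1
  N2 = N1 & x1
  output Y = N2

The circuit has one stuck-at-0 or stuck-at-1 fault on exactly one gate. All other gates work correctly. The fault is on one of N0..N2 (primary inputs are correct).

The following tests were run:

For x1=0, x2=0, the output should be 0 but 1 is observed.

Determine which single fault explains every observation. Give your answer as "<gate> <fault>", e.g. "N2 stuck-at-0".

N2 stuck-at-1

Fault-free values for test 1 (x1=0, x2=0): N0=0, N1=0, N2=0, giving Y=0. Observed 1.
Test 1: faults giving observed 1 are {N2 stuck-at-1}.
Only N2 stuck-at-1 is consistent with every test.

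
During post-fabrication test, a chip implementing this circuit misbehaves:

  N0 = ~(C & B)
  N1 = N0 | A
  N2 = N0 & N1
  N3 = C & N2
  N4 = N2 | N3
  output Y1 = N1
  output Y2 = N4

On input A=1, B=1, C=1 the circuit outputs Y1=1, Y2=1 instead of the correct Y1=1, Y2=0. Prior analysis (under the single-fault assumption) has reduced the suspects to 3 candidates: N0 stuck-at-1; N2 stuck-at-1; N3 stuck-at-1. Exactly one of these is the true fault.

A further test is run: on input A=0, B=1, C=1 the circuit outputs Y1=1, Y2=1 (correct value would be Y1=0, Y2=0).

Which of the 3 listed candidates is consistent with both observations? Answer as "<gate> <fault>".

N0 stuck-at-1

Evaluate each candidate on input A=0, B=1, C=1:
  N0 stuck-at-1: N0=1 [stuck-at-1], N1=1, N2=1, N3=1, N4=1 → Y1=1, Y2=1 — matches
  N2 stuck-at-1: N0=0, N1=0, N2=1 [stuck-at-1], N3=1, N4=1 → Y1=0, Y2=1 — eliminated
  N3 stuck-at-1: N0=0, N1=0, N2=0, N3=1 [stuck-at-1], N4=1 → Y1=0, Y2=1 — eliminated
Only N0 stuck-at-1 reproduces the observed Y1=1, Y2=1.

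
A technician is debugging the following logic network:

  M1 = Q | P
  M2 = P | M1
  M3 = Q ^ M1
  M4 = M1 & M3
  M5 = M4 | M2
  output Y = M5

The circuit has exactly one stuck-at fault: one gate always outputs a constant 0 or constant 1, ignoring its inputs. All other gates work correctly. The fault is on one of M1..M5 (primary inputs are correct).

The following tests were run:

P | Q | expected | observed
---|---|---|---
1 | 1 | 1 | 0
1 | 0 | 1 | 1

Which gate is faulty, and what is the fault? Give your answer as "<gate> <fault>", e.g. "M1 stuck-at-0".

Fault-free values for test 1 (P=1, Q=1): M1=1, M2=1, M3=0, M4=0, M5=1, giving Y=1. Observed 0.
Test 1: faults giving observed 0 are {M2 stuck-at-0, M5 stuck-at-0}.
Test 2 (P=1, Q=0): fault-free M1=1, M2=1, M3=1, M4=1, M5=1 → 1; observed 1. Eliminates M5 stuck-at-0.
Only M2 stuck-at-0 is consistent with every test.

M2 stuck-at-0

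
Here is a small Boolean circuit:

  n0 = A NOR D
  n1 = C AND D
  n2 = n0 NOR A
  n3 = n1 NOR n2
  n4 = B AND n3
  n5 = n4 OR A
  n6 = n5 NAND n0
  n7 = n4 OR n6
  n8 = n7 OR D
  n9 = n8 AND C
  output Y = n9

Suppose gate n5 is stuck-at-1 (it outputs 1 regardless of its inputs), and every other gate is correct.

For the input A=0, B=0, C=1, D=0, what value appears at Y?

Propagate with n5 forced: n0=1, n1=0, n2=0, n3=1, n4=0, n5=1 [stuck-at-1], n6=0, n7=0, n8=0, n9=0.
So Y = 0. (Without the fault it would be 1.)

0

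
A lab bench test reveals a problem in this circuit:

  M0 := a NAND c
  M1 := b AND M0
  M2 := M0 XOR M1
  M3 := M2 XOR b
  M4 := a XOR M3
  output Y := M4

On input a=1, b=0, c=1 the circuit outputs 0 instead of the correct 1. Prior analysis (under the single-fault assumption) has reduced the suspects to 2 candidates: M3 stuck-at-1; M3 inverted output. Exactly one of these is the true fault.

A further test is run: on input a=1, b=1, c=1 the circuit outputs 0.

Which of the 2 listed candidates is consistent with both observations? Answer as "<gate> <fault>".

Evaluate each candidate on input a=1, b=1, c=1:
  M3 stuck-at-1: M0=0, M1=0, M2=0, M3=1 [stuck-at-1], M4=0 → 0 — matches
  M3 inverted output: M0=0, M1=0, M2=0, M3=0 [inverted output], M4=1 → 1 — eliminated
Only M3 stuck-at-1 reproduces the observed 0.

M3 stuck-at-1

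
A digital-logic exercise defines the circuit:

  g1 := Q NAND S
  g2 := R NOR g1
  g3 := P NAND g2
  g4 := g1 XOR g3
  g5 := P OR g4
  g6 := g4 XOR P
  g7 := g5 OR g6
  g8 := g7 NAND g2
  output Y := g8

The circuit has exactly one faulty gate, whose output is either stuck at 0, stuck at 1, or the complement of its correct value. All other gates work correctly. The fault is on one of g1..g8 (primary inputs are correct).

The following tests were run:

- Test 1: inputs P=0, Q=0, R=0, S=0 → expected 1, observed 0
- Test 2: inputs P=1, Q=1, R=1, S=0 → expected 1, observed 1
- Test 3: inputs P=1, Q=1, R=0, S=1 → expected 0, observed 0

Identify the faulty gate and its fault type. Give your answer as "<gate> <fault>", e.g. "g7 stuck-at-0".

Fault-free values for test 1 (P=0, Q=0, R=0, S=0): g1=1, g2=0, g3=1, g4=0, g5=0, g6=0, g7=0, g8=1, giving Y=1. Observed 0.
Test 1: faults giving observed 0 are {g1 stuck-at-0, g1 inverted output, g8 stuck-at-0, g8 inverted output}.
Test 2 (P=1, Q=1, R=1, S=0): fault-free g1=1, g2=0, g3=1, g4=0, g5=1, g6=1, g7=1, g8=1 → 1; observed 1. Eliminates g8 stuck-at-0, g8 inverted output.
Test 3 (P=1, Q=1, R=0, S=1): fault-free g1=0, g2=1, g3=0, g4=0, g5=1, g6=1, g7=1, g8=0 → 0; observed 0. Eliminates g1 inverted output.
Only g1 stuck-at-0 is consistent with every test.

g1 stuck-at-0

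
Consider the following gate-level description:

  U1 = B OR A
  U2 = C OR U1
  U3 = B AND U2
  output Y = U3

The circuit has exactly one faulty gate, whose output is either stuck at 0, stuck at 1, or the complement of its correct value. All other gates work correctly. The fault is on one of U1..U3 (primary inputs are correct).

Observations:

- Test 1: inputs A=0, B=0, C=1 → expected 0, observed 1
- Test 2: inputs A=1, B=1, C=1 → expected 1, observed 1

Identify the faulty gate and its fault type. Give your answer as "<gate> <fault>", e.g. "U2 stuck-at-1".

Fault-free values for test 1 (A=0, B=0, C=1): U1=0, U2=1, U3=0, giving Y=0. Observed 1.
Test 1: faults giving observed 1 are {U3 stuck-at-1, U3 inverted output}.
Test 2 (A=1, B=1, C=1): fault-free U1=1, U2=1, U3=1 → 1; observed 1. Eliminates U3 inverted output.
Only U3 stuck-at-1 is consistent with every test.

U3 stuck-at-1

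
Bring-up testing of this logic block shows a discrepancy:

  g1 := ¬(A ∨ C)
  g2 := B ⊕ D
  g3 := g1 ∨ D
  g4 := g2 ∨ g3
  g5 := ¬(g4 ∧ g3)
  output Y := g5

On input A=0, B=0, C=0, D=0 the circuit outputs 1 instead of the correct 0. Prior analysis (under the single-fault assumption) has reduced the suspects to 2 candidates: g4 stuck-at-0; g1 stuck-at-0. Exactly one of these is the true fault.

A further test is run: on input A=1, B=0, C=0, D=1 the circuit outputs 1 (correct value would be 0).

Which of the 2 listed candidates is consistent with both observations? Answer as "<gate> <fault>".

g4 stuck-at-0

Evaluate each candidate on input A=1, B=0, C=0, D=1:
  g4 stuck-at-0: g1=0, g2=1, g3=1, g4=0 [stuck-at-0], g5=1 → 1 — matches
  g1 stuck-at-0: g1=0 [stuck-at-0], g2=1, g3=1, g4=1, g5=0 → 0 — eliminated
Only g4 stuck-at-0 reproduces the observed 1.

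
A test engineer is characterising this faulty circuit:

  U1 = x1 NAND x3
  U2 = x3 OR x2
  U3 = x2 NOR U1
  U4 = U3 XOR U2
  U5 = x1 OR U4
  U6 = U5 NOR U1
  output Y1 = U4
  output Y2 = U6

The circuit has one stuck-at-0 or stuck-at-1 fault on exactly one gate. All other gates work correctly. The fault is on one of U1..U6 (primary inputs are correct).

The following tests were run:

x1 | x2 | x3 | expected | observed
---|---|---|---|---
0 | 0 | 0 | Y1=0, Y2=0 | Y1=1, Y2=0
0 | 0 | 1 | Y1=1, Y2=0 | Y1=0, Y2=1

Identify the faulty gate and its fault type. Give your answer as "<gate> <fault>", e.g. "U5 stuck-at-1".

Fault-free values for test 1 (x1=0, x2=0, x3=0): U1=1, U2=0, U3=0, U4=0, U5=0, U6=0, giving Y1=0, Y2=0. Observed Y1=1, Y2=0.
Test 1: faults giving observed Y1=1, Y2=0 are {U1 stuck-at-0, U2 stuck-at-1, U3 stuck-at-1, U4 stuck-at-1}.
Test 2 (x1=0, x2=0, x3=1): fault-free U1=1, U2=1, U3=0, U4=1, U5=1, U6=0 → Y1=1, Y2=0; observed Y1=0, Y2=1. Eliminates U2 stuck-at-1, U3 stuck-at-1, U4 stuck-at-1.
Only U1 stuck-at-0 is consistent with every test.

U1 stuck-at-0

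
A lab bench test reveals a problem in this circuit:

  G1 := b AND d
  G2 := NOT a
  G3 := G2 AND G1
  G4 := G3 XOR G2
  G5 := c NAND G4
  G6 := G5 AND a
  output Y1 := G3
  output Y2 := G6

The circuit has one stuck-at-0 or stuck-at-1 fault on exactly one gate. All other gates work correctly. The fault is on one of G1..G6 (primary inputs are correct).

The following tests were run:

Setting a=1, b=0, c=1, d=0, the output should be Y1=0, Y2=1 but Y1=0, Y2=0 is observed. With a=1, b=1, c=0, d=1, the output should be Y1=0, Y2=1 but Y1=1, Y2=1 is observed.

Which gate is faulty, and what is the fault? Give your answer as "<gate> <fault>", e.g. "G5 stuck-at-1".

G2 stuck-at-1

Fault-free values for test 1 (a=1, b=0, c=1, d=0): G1=0, G2=0, G3=0, G4=0, G5=1, G6=1, giving Y1=0, Y2=1. Observed Y1=0, Y2=0.
Test 1: faults giving observed Y1=0, Y2=0 are {G2 stuck-at-1, G4 stuck-at-1, G5 stuck-at-0, G6 stuck-at-0}.
Test 2 (a=1, b=1, c=0, d=1): fault-free G1=1, G2=0, G3=0, G4=0, G5=1, G6=1 → Y1=0, Y2=1; observed Y1=1, Y2=1. Eliminates G4 stuck-at-1, G5 stuck-at-0, G6 stuck-at-0.
Only G2 stuck-at-1 is consistent with every test.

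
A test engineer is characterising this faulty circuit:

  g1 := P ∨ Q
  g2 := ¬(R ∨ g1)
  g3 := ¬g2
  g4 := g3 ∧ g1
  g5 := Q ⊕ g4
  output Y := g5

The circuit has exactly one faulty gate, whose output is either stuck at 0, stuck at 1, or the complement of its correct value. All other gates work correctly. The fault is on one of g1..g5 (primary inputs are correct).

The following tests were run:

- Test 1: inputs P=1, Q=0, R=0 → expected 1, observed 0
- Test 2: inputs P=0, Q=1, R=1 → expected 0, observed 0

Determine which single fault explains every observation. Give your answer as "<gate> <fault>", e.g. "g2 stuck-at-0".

g5 stuck-at-0

Fault-free values for test 1 (P=1, Q=0, R=0): g1=1, g2=0, g3=1, g4=1, g5=1, giving Y=1. Observed 0.
Test 1: faults giving observed 0 are {g1 stuck-at-0, g1 inverted output, g2 stuck-at-1, g2 inverted output, g3 stuck-at-0, g3 inverted output, g4 stuck-at-0, g4 inverted output, g5 stuck-at-0, g5 inverted output}.
Test 2 (P=0, Q=1, R=1): fault-free g1=1, g2=0, g3=1, g4=1, g5=0 → 0; observed 0. Eliminates g1 stuck-at-0, g1 inverted output, g2 stuck-at-1, g2 inverted output, g3 stuck-at-0, g3 inverted output, g4 stuck-at-0, g4 inverted output, g5 inverted output.
Only g5 stuck-at-0 is consistent with every test.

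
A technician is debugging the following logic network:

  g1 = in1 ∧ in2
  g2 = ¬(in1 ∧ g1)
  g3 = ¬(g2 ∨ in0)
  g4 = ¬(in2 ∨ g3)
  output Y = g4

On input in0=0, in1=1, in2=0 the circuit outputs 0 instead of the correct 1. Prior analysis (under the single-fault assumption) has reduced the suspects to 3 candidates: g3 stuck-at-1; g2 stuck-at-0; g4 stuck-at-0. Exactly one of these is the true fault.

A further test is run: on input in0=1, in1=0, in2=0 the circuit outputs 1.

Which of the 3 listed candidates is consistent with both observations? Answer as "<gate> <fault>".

Evaluate each candidate on input in0=1, in1=0, in2=0:
  g3 stuck-at-1: g1=0, g2=1, g3=1 [stuck-at-1], g4=0 → 0 — eliminated
  g2 stuck-at-0: g1=0, g2=0 [stuck-at-0], g3=0, g4=1 → 1 — matches
  g4 stuck-at-0: g1=0, g2=1, g3=0, g4=0 [stuck-at-0] → 0 — eliminated
Only g2 stuck-at-0 reproduces the observed 1.

g2 stuck-at-0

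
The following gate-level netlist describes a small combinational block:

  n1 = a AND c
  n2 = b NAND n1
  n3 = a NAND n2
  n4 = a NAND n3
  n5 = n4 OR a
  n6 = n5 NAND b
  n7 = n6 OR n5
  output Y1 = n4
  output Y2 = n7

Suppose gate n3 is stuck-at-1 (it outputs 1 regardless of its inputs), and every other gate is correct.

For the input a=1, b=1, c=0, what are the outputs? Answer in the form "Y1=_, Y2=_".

Y1=0, Y2=1

Propagate with n3 forced: n1=0, n2=1, n3=1 [stuck-at-1], n4=0, n5=1, n6=0, n7=1.
So the outputs are Y1=0, Y2=1. (Without the fault they would be Y1=1, Y2=1.)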